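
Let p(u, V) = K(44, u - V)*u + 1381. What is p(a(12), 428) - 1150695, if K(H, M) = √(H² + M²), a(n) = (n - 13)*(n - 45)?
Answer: -1149314 + 33*√157961 ≈ -1.1362e+6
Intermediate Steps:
a(n) = (-45 + n)*(-13 + n) (a(n) = (-13 + n)*(-45 + n) = (-45 + n)*(-13 + n))
p(u, V) = 1381 + u*√(1936 + (u - V)²) (p(u, V) = √(44² + (u - V)²)*u + 1381 = √(1936 + (u - V)²)*u + 1381 = u*√(1936 + (u - V)²) + 1381 = 1381 + u*√(1936 + (u - V)²))
p(a(12), 428) - 1150695 = (1381 + (585 + 12² - 58*12)*√(1936 + (428 - (585 + 12² - 58*12))²)) - 1150695 = (1381 + (585 + 144 - 696)*√(1936 + (428 - (585 + 144 - 696))²)) - 1150695 = (1381 + 33*√(1936 + (428 - 1*33)²)) - 1150695 = (1381 + 33*√(1936 + (428 - 33)²)) - 1150695 = (1381 + 33*√(1936 + 395²)) - 1150695 = (1381 + 33*√(1936 + 156025)) - 1150695 = (1381 + 33*√157961) - 1150695 = -1149314 + 33*√157961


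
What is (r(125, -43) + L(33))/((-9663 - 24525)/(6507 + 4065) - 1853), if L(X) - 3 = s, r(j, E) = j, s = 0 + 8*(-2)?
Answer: -49336/817671 ≈ -0.060337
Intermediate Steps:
s = -16 (s = 0 - 16 = -16)
L(X) = -13 (L(X) = 3 - 16 = -13)
(r(125, -43) + L(33))/((-9663 - 24525)/(6507 + 4065) - 1853) = (125 - 13)/((-9663 - 24525)/(6507 + 4065) - 1853) = 112/(-34188/10572 - 1853) = 112/(-34188*1/10572 - 1853) = 112/(-2849/881 - 1853) = 112/(-1635342/881) = 112*(-881/1635342) = -49336/817671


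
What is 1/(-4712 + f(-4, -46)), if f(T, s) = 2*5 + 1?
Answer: -1/4701 ≈ -0.00021272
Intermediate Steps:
f(T, s) = 11 (f(T, s) = 10 + 1 = 11)
1/(-4712 + f(-4, -46)) = 1/(-4712 + 11) = 1/(-4701) = -1/4701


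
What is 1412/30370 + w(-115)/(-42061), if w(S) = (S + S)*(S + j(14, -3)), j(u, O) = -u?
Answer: -420843884/638696285 ≈ -0.65891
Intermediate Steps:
w(S) = 2*S*(-14 + S) (w(S) = (S + S)*(S - 1*14) = (2*S)*(S - 14) = (2*S)*(-14 + S) = 2*S*(-14 + S))
1412/30370 + w(-115)/(-42061) = 1412/30370 + (2*(-115)*(-14 - 115))/(-42061) = 1412*(1/30370) + (2*(-115)*(-129))*(-1/42061) = 706/15185 + 29670*(-1/42061) = 706/15185 - 29670/42061 = -420843884/638696285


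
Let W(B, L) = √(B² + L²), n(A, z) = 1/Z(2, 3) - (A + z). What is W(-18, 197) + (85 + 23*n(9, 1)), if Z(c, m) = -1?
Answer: -168 + √39133 ≈ 29.821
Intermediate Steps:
n(A, z) = -1 - A - z (n(A, z) = 1/(-1) - (A + z) = -1 + (-A - z) = -1 - A - z)
W(-18, 197) + (85 + 23*n(9, 1)) = √((-18)² + 197²) + (85 + 23*(-1 - 1*9 - 1*1)) = √(324 + 38809) + (85 + 23*(-1 - 9 - 1)) = √39133 + (85 + 23*(-11)) = √39133 + (85 - 253) = √39133 - 168 = -168 + √39133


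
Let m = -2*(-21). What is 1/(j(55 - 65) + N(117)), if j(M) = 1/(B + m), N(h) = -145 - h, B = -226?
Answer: -184/48209 ≈ -0.0038167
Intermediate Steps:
m = 42
j(M) = -1/184 (j(M) = 1/(-226 + 42) = 1/(-184) = -1/184)
1/(j(55 - 65) + N(117)) = 1/(-1/184 + (-145 - 1*117)) = 1/(-1/184 + (-145 - 117)) = 1/(-1/184 - 262) = 1/(-48209/184) = -184/48209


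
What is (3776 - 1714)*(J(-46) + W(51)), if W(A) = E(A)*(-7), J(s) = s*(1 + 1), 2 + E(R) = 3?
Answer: -204138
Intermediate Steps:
E(R) = 1 (E(R) = -2 + 3 = 1)
J(s) = 2*s (J(s) = s*2 = 2*s)
W(A) = -7 (W(A) = 1*(-7) = -7)
(3776 - 1714)*(J(-46) + W(51)) = (3776 - 1714)*(2*(-46) - 7) = 2062*(-92 - 7) = 2062*(-99) = -204138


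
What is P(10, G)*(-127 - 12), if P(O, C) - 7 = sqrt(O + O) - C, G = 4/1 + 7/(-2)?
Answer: -1807/2 - 278*sqrt(5) ≈ -1525.1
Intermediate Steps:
G = 1/2 (G = 4*1 + 7*(-1/2) = 4 - 7/2 = 1/2 ≈ 0.50000)
P(O, C) = 7 - C + sqrt(2)*sqrt(O) (P(O, C) = 7 + (sqrt(O + O) - C) = 7 + (sqrt(2*O) - C) = 7 + (sqrt(2)*sqrt(O) - C) = 7 + (-C + sqrt(2)*sqrt(O)) = 7 - C + sqrt(2)*sqrt(O))
P(10, G)*(-127 - 12) = (7 - 1*1/2 + sqrt(2)*sqrt(10))*(-127 - 12) = (7 - 1/2 + 2*sqrt(5))*(-139) = (13/2 + 2*sqrt(5))*(-139) = -1807/2 - 278*sqrt(5)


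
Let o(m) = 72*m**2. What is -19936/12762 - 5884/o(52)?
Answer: -54949883/34508448 ≈ -1.5924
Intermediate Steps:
-19936/12762 - 5884/o(52) = -19936/12762 - 5884/(72*52**2) = -19936*1/12762 - 5884/(72*2704) = -9968/6381 - 5884/194688 = -9968/6381 - 5884*1/194688 = -9968/6381 - 1471/48672 = -54949883/34508448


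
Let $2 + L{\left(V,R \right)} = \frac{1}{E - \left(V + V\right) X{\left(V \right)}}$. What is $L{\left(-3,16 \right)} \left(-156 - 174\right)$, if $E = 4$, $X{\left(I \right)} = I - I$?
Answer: $\frac{1155}{2} \approx 577.5$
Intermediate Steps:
$X{\left(I \right)} = 0$
$L{\left(V,R \right)} = - \frac{7}{4}$ ($L{\left(V,R \right)} = -2 + \frac{1}{4 - \left(V + V\right) 0} = -2 + \frac{1}{4 - 2 V 0} = -2 + \frac{1}{4 - 0} = -2 + \frac{1}{4 + 0} = -2 + \frac{1}{4} = - \frac{7}{4}$)
$L{\left(-3,16 \right)} \left(-156 - 174\right) = - \frac{7 \left(-156 - 174\right)}{4} = \left(- \frac{7}{4}\right) \left(-330\right) = \frac{1155}{2}$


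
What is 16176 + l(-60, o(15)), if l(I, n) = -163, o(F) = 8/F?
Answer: 16013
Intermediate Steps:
16176 + l(-60, o(15)) = 16176 - 163 = 16013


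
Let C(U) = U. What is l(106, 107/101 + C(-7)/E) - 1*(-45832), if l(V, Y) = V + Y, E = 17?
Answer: 78876658/1717 ≈ 45939.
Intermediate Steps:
l(106, 107/101 + C(-7)/E) - 1*(-45832) = (106 + (107/101 - 7/17)) - 1*(-45832) = (106 + (107*(1/101) - 7*1/17)) + 45832 = (106 + (107/101 - 7/17)) + 45832 = (106 + 1112/1717) + 45832 = 183114/1717 + 45832 = 78876658/1717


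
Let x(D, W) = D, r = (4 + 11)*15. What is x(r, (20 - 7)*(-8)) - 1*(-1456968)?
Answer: 1457193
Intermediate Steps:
r = 225 (r = 15*15 = 225)
x(r, (20 - 7)*(-8)) - 1*(-1456968) = 225 - 1*(-1456968) = 225 + 1456968 = 1457193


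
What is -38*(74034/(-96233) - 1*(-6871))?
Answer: -25123430542/96233 ≈ -2.6107e+5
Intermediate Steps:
-38*(74034/(-96233) - 1*(-6871)) = -38*(74034*(-1/96233) + 6871) = -38*(-74034/96233 + 6871) = -38*661142909/96233 = -25123430542/96233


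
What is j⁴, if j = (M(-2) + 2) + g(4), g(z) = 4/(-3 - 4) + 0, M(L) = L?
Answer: 256/2401 ≈ 0.10662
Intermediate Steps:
g(z) = -4/7 (g(z) = 4/(-7) + 0 = 4*(-⅐) + 0 = -4/7 + 0 = -4/7)
j = -4/7 (j = (-2 + 2) - 4/7 = 0 - 4/7 = -4/7 ≈ -0.57143)
j⁴ = (-4/7)⁴ = 256/2401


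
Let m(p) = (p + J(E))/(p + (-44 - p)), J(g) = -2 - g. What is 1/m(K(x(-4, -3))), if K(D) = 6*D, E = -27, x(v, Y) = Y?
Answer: -44/7 ≈ -6.2857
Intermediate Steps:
m(p) = -25/44 - p/44 (m(p) = (p + (-2 - 1*(-27)))/(p + (-44 - p)) = (p + (-2 + 27))/(-44) = (p + 25)*(-1/44) = (25 + p)*(-1/44) = -25/44 - p/44)
1/m(K(x(-4, -3))) = 1/(-25/44 - 3*(-3)/22) = 1/(-25/44 - 1/44*(-18)) = 1/(-25/44 + 9/22) = 1/(-7/44) = -44/7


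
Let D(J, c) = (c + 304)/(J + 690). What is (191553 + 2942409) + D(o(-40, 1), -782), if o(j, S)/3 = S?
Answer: 2171835188/693 ≈ 3.1340e+6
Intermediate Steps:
o(j, S) = 3*S
D(J, c) = (304 + c)/(690 + J)
(191553 + 2942409) + D(o(-40, 1), -782) = (191553 + 2942409) + (304 - 782)/(690 + 3*1) = 3133962 - 478/(690 + 3) = 3133962 - 478/693 = 2171835188/693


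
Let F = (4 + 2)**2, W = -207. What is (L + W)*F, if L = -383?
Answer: -21240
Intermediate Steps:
F = 36 (F = 6**2 = 36)
(L + W)*F = (-383 - 207)*36 = -590*36 = -21240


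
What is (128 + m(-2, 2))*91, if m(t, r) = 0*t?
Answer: 11648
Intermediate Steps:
m(t, r) = 0
(128 + m(-2, 2))*91 = (128 + 0)*91 = 128*91 = 11648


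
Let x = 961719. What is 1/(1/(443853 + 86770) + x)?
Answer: 530623/510310220938 ≈ 1.0398e-6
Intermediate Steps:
1/(1/(443853 + 86770) + x) = 1/(1/(443853 + 86770) + 961719) = 1/(1/530623 + 961719) = 1/(510310220938/530623) = 530623/510310220938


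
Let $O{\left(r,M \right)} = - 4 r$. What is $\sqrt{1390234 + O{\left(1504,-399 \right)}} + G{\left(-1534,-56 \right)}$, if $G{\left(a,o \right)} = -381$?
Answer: $-381 + 3 \sqrt{153802} \approx 795.53$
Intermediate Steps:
$\sqrt{1390234 + O{\left(1504,-399 \right)}} + G{\left(-1534,-56 \right)} = \sqrt{1390234 - 6016} - 381 = \sqrt{1384218} - 381 = 3 \sqrt{153802} - 381 = -381 + 3 \sqrt{153802}$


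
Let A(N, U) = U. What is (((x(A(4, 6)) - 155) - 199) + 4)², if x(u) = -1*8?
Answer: 128164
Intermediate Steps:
x(u) = -8
(((x(A(4, 6)) - 155) - 199) + 4)² = (((-8 - 155) - 199) + 4)² = ((-163 - 199) + 4)² = (-362 + 4)² = (-358)² = 128164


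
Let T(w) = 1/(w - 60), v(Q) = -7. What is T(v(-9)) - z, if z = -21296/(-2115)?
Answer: -1428947/141705 ≈ -10.084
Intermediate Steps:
T(w) = 1/(-60 + w)
z = 21296/2115 (z = -21296*(-1/2115) = 21296/2115 ≈ 10.069)
T(v(-9)) - z = 1/(-60 - 7) - 1*21296/2115 = 1/(-67) - 21296/2115 = -1/67 - 21296/2115 = -1428947/141705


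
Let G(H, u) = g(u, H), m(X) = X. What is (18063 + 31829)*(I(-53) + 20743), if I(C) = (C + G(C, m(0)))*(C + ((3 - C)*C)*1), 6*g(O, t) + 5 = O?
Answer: 9148870662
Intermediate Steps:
g(O, t) = -⅚ + O/6
G(H, u) = -⅚ + u/6
I(C) = (-⅚ + C)*(C + C*(3 - C)) (I(C) = (C + (-⅚ + (⅙)*0))*(C + ((3 - C)*C)*1) = (C + (-⅚ + 0))*(C + (C*(3 - C))*1) = (C - ⅚)*(C + C*(3 - C)) = (-⅚ + C)*(C + C*(3 - C)))
(18063 + 31829)*(I(-53) + 20743) = (18063 + 31829)*((⅙)*(-53)*(-20 - 6*(-53)² + 29*(-53)) + 20743) = 49892*((⅙)*(-53)*(-20 - 6*2809 - 1537) + 20743) = 49892*((⅙)*(-53)*(-20 - 16854 - 1537) + 20743) = 49892*((⅙)*(-53)*(-18411) + 20743) = 49892*(325261/2 + 20743) = 49892*(366747/2) = 9148870662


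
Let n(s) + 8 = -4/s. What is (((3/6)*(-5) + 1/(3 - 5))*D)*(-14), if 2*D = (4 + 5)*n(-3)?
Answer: -1260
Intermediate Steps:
n(s) = -8 - 4/s
D = -30 (D = ((4 + 5)*(-8 - 4/(-3)))/2 = (9*(-8 - 4*(-⅓)))/2 = (9*(-8 + 4/3))/2 = (9*(-20/3))/2 = (½)*(-60) = -30)
(((3/6)*(-5) + 1/(3 - 5))*D)*(-14) = (((3/6)*(-5) + 1/(3 - 5))*(-30))*(-14) = (((3*(⅙))*(-5) + 1/(-2))*(-30))*(-14) = (((½)*(-5) - ½)*(-30))*(-14) = ((-5/2 - ½)*(-30))*(-14) = -3*(-30)*(-14) = 90*(-14) = -1260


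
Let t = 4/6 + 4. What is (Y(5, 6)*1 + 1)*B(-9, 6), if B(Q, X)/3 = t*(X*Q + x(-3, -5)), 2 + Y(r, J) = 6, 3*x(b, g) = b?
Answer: -3850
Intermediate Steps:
t = 14/3 (t = 4*(⅙) + 4 = ⅔ + 4 = 14/3 ≈ 4.6667)
x(b, g) = b/3
Y(r, J) = 4 (Y(r, J) = -2 + 6 = 4)
B(Q, X) = -14 + 14*Q*X (B(Q, X) = 3*(14*(X*Q + (⅓)*(-3))/3) = 3*(14*(Q*X - 1)/3) = 3*(14*(-1 + Q*X)/3) = 3*(-14/3 + 14*Q*X/3) = -14 + 14*Q*X)
(Y(5, 6)*1 + 1)*B(-9, 6) = (4*1 + 1)*(-14 + 14*(-9)*6) = (4 + 1)*(-14 - 756) = 5*(-770) = -3850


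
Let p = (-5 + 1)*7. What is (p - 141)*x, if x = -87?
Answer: 14703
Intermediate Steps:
p = -28 (p = -4*7 = -28)
(p - 141)*x = (-28 - 141)*(-87) = -169*(-87) = 14703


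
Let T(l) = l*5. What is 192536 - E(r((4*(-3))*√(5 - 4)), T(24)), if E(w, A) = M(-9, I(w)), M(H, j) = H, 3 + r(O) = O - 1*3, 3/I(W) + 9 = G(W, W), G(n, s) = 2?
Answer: 192545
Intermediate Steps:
T(l) = 5*l
I(W) = -3/7 (I(W) = 3/(-9 + 2) = 3/(-7) = 3*(-⅐) = -3/7)
r(O) = -6 + O (r(O) = -3 + (O - 1*3) = -3 + (O - 3) = -3 + (-3 + O) = -6 + O)
E(w, A) = -9
192536 - E(r((4*(-3))*√(5 - 4)), T(24)) = 192536 - 1*(-9) = 192536 + 9 = 192545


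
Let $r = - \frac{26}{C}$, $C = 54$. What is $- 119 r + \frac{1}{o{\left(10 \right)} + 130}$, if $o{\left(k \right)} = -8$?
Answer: $\frac{188761}{3294} \approx 57.305$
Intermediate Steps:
$r = - \frac{13}{27}$ ($r = - \frac{26}{54} = \left(-26\right) \frac{1}{54} = - \frac{13}{27} \approx -0.48148$)
$- 119 r + \frac{1}{o{\left(10 \right)} + 130} = \left(-119\right) \left(- \frac{13}{27}\right) + \frac{1}{-8 + 130} = \frac{1547}{27} + \frac{1}{122} = \frac{188761}{3294}$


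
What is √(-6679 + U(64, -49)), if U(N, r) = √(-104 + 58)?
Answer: √(-6679 + I*√46) ≈ 0.0415 + 81.725*I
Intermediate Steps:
U(N, r) = I*√46 (U(N, r) = √(-46) = I*√46)
√(-6679 + U(64, -49)) = √(-6679 + I*√46)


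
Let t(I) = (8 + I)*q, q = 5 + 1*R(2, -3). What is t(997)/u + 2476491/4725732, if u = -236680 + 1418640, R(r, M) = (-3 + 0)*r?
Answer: 48706065695/93093769912 ≈ 0.52319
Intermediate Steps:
R(r, M) = -3*r
u = 1181960
q = -1 (q = 5 + 1*(-3*2) = 5 + 1*(-6) = 5 - 6 = -1)
t(I) = -8 - I (t(I) = (8 + I)*(-1) = -8 - I)
t(997)/u + 2476491/4725732 = (-8 - 1*997)/1181960 + 2476491/4725732 = (-8 - 997)*(1/1181960) + 2476491*(1/4725732) = -1005*1/1181960 + 825497/1575244 = -201/236392 + 825497/1575244 = 48706065695/93093769912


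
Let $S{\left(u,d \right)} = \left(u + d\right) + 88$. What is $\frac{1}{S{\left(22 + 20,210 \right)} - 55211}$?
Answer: $- \frac{1}{54871} \approx -1.8225 \cdot 10^{-5}$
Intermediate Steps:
$S{\left(u,d \right)} = 88 + d + u$ ($S{\left(u,d \right)} = \left(d + u\right) + 88 = 88 + d + u$)
$\frac{1}{S{\left(22 + 20,210 \right)} - 55211} = \frac{1}{\left(88 + 210 + \left(22 + 20\right)\right) - 55211} = \frac{1}{\left(88 + 210 + 42\right) - 55211} = \frac{1}{340 - 55211} = \frac{1}{-54871} = - \frac{1}{54871}$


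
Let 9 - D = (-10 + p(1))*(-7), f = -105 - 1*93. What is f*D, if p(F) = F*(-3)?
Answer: 16236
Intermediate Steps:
f = -198 (f = -105 - 93 = -198)
p(F) = -3*F
D = -82 (D = 9 - (-10 - 3*1)*(-7) = 9 - (-10 - 3)*(-7) = 9 - (-13)*(-7) = 9 - 1*91 = 9 - 91 = -82)
f*D = -198*(-82) = 16236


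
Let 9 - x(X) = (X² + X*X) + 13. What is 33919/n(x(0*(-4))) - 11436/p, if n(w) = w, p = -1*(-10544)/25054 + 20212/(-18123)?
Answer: 1259435385133/157651268 ≈ 7988.7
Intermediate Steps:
x(X) = -4 - 2*X² (x(X) = 9 - ((X² + X*X) + 13) = 9 - ((X² + X²) + 13) = 9 - (2*X² + 13) = 9 - (13 + 2*X²) = 9 + (-13 - 2*X²) = -4 - 2*X²)
p = -157651268/227026821 (p = 10544*(1/25054) + 20212*(-1/18123) = 5272/12527 - 20212/18123 = -157651268/227026821 ≈ -0.69442)
33919/n(x(0*(-4))) - 11436/p = 33919/(-4 - 2*(0*(-4))²) - 11436/(-157651268/227026821) = 33919/(-4 - 2*0²) - 11436*(-227026821/157651268) = 33919/(-4 - 2*0) + 649069681239/39412817 = 33919/(-4 + 0) + 649069681239/39412817 = 33919/(-4) + 649069681239/39412817 = 33919*(-¼) + 649069681239/39412817 = -33919/4 + 649069681239/39412817 = 1259435385133/157651268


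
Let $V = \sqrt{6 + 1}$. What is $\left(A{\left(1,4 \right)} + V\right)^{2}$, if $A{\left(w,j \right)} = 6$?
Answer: $\left(6 + \sqrt{7}\right)^{2} \approx 74.749$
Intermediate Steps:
$V = \sqrt{7} \approx 2.6458$
$\left(A{\left(1,4 \right)} + V\right)^{2} = \left(6 + \sqrt{7}\right)^{2}$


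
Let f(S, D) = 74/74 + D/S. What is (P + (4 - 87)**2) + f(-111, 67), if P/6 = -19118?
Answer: -11967865/111 ≈ -1.0782e+5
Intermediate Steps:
f(S, D) = 1 + D/S (f(S, D) = 74*(1/74) + D/S = 1 + D/S)
P = -114708 (P = 6*(-19118) = -114708)
(P + (4 - 87)**2) + f(-111, 67) = (-114708 + (4 - 87)**2) + (67 - 111)/(-111) = (-114708 + (-83)**2) - 1/111*(-44) = (-114708 + 6889) + 44/111 = -107819 + 44/111 = -11967865/111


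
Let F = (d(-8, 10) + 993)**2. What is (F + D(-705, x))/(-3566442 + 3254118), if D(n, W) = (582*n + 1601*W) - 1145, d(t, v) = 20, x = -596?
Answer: 169741/156162 ≈ 1.0870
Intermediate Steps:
F = 1026169 (F = (20 + 993)**2 = 1013**2 = 1026169)
D(n, W) = -1145 + 582*n + 1601*W
(F + D(-705, x))/(-3566442 + 3254118) = (1026169 + (-1145 + 582*(-705) + 1601*(-596)))/(-3566442 + 3254118) = (1026169 + (-1145 - 410310 - 954196))/(-312324) = (1026169 - 1365651)*(-1/312324) = -339482*(-1/312324) = 169741/156162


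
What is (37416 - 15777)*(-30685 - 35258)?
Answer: -1426940577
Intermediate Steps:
(37416 - 15777)*(-30685 - 35258) = 21639*(-65943) = -1426940577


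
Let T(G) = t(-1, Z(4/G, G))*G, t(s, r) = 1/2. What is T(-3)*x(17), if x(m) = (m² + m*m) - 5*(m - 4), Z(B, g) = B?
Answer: -1539/2 ≈ -769.50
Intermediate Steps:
x(m) = 20 - 5*m + 2*m² (x(m) = (m² + m²) - 5*(-4 + m) = 2*m² + (20 - 5*m) = 20 - 5*m + 2*m²)
t(s, r) = ½
T(G) = G/2
T(-3)*x(17) = ((½)*(-3))*(20 - 5*17 + 2*17²) = -3*(20 - 85 + 2*289)/2 = -3*(20 - 85 + 578)/2 = -3/2*513 = -1539/2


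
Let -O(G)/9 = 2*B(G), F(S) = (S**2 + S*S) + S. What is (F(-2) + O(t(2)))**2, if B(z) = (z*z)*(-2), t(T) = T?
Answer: 22500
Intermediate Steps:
B(z) = -2*z**2 (B(z) = z**2*(-2) = -2*z**2)
F(S) = S + 2*S**2 (F(S) = (S**2 + S**2) + S = 2*S**2 + S = S + 2*S**2)
O(G) = 36*G**2 (O(G) = -18*(-2*G**2) = -(-36)*G**2 = 36*G**2)
(F(-2) + O(t(2)))**2 = (-2*(1 + 2*(-2)) + 36*2**2)**2 = (-2*(1 - 4) + 36*4)**2 = (-2*(-3) + 144)**2 = (6 + 144)**2 = 150**2 = 22500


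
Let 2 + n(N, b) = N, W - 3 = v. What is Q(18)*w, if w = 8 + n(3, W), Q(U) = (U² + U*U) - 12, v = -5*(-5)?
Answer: 5724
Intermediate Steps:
v = 25
W = 28 (W = 3 + 25 = 28)
Q(U) = -12 + 2*U² (Q(U) = (U² + U²) - 12 = 2*U² - 12 = -12 + 2*U²)
n(N, b) = -2 + N
w = 9 (w = 8 + (-2 + 3) = 8 + 1 = 9)
Q(18)*w = (-12 + 2*18²)*9 = (-12 + 2*324)*9 = (-12 + 648)*9 = 636*9 = 5724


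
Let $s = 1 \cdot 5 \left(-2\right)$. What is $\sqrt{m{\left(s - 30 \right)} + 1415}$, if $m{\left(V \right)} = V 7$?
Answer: $\sqrt{1135} \approx 33.69$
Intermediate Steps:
$s = -10$ ($s = 5 \left(-2\right) = -10$)
$m{\left(V \right)} = 7 V$
$\sqrt{m{\left(s - 30 \right)} + 1415} = \sqrt{7 \left(-10 - 30\right) + 1415} = \sqrt{7 \left(-40\right) + 1415} = \sqrt{-280 + 1415} = \sqrt{1135}$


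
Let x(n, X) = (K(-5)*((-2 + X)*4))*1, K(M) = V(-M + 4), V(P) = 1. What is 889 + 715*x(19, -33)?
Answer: -99211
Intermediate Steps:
K(M) = 1
x(n, X) = -8 + 4*X (x(n, X) = (1*((-2 + X)*4))*1 = (1*(-8 + 4*X))*1 = (-8 + 4*X)*1 = -8 + 4*X)
889 + 715*x(19, -33) = 889 + 715*(-8 + 4*(-33)) = 889 + 715*(-8 - 132) = 889 + 715*(-140) = 889 - 100100 = -99211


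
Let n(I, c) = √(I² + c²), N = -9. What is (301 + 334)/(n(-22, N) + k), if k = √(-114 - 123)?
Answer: 635/(√565 + I*√237) ≈ 18.82 - 12.189*I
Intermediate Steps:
k = I*√237 (k = √(-237) = I*√237 ≈ 15.395*I)
(301 + 334)/(n(-22, N) + k) = (301 + 334)/(√((-22)² + (-9)²) + I*√237) = 635/(√(484 + 81) + I*√237) = 635/(√565 + I*√237)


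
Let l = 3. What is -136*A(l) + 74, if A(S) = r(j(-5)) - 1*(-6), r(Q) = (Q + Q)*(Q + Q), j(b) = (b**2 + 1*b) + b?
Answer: -123142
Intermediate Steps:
j(b) = b**2 + 2*b (j(b) = (b**2 + b) + b = (b + b**2) + b = b**2 + 2*b)
r(Q) = 4*Q**2 (r(Q) = (2*Q)*(2*Q) = 4*Q**2)
A(S) = 906 (A(S) = 4*(-5*(2 - 5))**2 - 1*(-6) = 4*(-5*(-3))**2 + 6 = 4*15**2 + 6 = 4*225 + 6 = 900 + 6 = 906)
-136*A(l) + 74 = -136*906 + 74 = -123216 + 74 = -123142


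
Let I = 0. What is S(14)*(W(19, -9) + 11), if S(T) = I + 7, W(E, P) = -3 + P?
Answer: -7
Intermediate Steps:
S(T) = 7 (S(T) = 0 + 7 = 7)
S(14)*(W(19, -9) + 11) = 7*((-3 - 9) + 11) = 7*(-12 + 11) = 7*(-1) = -7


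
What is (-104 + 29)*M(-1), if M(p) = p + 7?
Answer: -450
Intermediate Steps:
M(p) = 7 + p
(-104 + 29)*M(-1) = (-104 + 29)*(7 - 1) = -75*6 = -450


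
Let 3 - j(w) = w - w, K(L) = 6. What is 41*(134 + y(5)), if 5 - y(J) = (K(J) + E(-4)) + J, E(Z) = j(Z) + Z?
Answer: 5289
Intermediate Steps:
j(w) = 3 (j(w) = 3 - (w - w) = 3 - 1*0 = 3 + 0 = 3)
E(Z) = 3 + Z
y(J) = -J (y(J) = 5 - ((6 + (3 - 4)) + J) = 5 - ((6 - 1) + J) = 5 - (5 + J) = 5 + (-5 - J) = -J)
41*(134 + y(5)) = 41*(134 - 1*5) = 41*(134 - 5) = 41*129 = 5289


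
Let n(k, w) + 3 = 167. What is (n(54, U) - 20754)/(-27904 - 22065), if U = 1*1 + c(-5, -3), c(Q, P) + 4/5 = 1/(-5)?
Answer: 20590/49969 ≈ 0.41206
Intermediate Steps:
c(Q, P) = -1 (c(Q, P) = -4/5 + 1/(-5) = -4/5 - 1/5 = -1)
U = 0 (U = 1*1 - 1 = 1 - 1 = 0)
n(k, w) = 164 (n(k, w) = -3 + 167 = 164)
(n(54, U) - 20754)/(-27904 - 22065) = (164 - 20754)/(-27904 - 22065) = -20590/(-49969) = -20590*(-1/49969) = 20590/49969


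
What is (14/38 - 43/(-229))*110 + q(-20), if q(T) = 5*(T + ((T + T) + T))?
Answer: -1474200/4351 ≈ -338.82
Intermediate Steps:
q(T) = 20*T (q(T) = 5*(T + (2*T + T)) = 5*(T + 3*T) = 5*(4*T) = 20*T)
(14/38 - 43/(-229))*110 + q(-20) = (14/38 - 43/(-229))*110 + 20*(-20) = (14*(1/38) - 43*(-1/229))*110 - 400 = (7/19 + 43/229)*110 - 400 = (2420/4351)*110 - 400 = 266200/4351 - 400 = -1474200/4351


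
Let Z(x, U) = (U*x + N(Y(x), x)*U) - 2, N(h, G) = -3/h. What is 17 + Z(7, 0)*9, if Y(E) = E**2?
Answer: -1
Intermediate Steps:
Z(x, U) = -2 + U*x - 3*U/x**2 (Z(x, U) = (U*x + (-3/x**2)*U) - 2 = (U*x - 3*U/x**2) - 2 = -2 + U*x - 3*U/x**2)
17 + Z(7, 0)*9 = 17 + (-2 + 0*7 - 3*0/7**2)*9 = 17 + (-2 + 0 - 3*0*1/49)*9 = 17 + (-2 + 0 + 0)*9 = 17 - 2*9 = 17 - 18 = -1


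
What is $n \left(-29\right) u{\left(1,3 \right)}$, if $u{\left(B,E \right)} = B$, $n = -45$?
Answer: $1305$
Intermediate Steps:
$n \left(-29\right) u{\left(1,3 \right)} = \left(-45\right) \left(-29\right) 1 = 1305 \cdot 1 = 1305$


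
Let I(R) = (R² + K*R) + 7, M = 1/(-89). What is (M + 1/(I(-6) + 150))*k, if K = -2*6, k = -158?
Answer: 27808/23585 ≈ 1.1791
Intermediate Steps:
M = -1/89 ≈ -0.011236
K = -12
I(R) = 7 + R² - 12*R (I(R) = (R² - 12*R) + 7 = 7 + R² - 12*R)
(M + 1/(I(-6) + 150))*k = (-1/89 + 1/((7 + (-6)² - 12*(-6)) + 150))*(-158) = (-1/89 + 1/((7 + 36 + 72) + 150))*(-158) = (-1/89 + 1/(115 + 150))*(-158) = (-1/89 + 1/265)*(-158) = -176/23585*(-158) = 27808/23585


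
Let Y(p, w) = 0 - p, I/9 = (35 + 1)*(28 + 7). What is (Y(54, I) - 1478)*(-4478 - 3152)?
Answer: 11689160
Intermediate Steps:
I = 11340 (I = 9*((35 + 1)*(28 + 7)) = 9*(36*35) = 9*1260 = 11340)
Y(p, w) = -p
(Y(54, I) - 1478)*(-4478 - 3152) = (-1*54 - 1478)*(-4478 - 3152) = (-54 - 1478)*(-7630) = -1532*(-7630) = 11689160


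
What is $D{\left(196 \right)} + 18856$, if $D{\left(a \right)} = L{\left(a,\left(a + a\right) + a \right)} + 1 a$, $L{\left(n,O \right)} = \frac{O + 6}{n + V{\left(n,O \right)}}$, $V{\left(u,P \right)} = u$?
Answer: $\frac{3734489}{196} \approx 19054.0$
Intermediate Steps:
$L{\left(n,O \right)} = \frac{6 + O}{2 n}$ ($L{\left(n,O \right)} = \frac{O + 6}{n + n} = \frac{6 + O}{2 n}$)
$D{\left(a \right)} = a + \frac{6 + 3 a}{2 a}$ ($D{\left(a \right)} = \frac{6 + \left(\left(a + a\right) + a\right)}{2 a} + 1 a = \frac{6 + \left(2 a + a\right)}{2 a} + a = \frac{6 + 3 a}{2 a} + a = a + \frac{6 + 3 a}{2 a}$)
$D{\left(196 \right)} + 18856 = \left(\frac{3}{2} + 196 + \frac{3}{196}\right) + 18856 = \frac{38713}{196} + 18856 = \frac{3734489}{196}$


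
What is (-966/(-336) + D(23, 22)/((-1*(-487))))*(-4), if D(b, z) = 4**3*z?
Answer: -22465/974 ≈ -23.065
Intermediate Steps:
D(b, z) = 64*z
(-966/(-336) + D(23, 22)/((-1*(-487))))*(-4) = (-966/(-336) + (64*22)/((-1*(-487))))*(-4) = (-966*(-1/336) + 1408/487)*(-4) = (23/8 + 1408*(1/487))*(-4) = (23/8 + 1408/487)*(-4) = (22465/3896)*(-4) = -22465/974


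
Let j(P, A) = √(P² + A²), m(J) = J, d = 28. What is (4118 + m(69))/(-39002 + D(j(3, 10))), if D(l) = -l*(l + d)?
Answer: -163757757/1529584865 + 117236*√109/1529584865 ≈ -0.10626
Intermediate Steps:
j(P, A) = √(A² + P²)
D(l) = -l*(28 + l) (D(l) = -l*(l + 28) = -l*(28 + l))
(4118 + m(69))/(-39002 + D(j(3, 10))) = (4118 + 69)/(-39002 - √(10² + 3²)*(28 + √(10² + 3²))) = 4187/(-39002 - √(100 + 9)*(28 + √(100 + 9))) = 4187/(-39002 - √109*(28 + √109))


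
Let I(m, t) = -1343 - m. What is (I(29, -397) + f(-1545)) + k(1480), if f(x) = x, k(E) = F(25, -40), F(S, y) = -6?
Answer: -2923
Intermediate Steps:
k(E) = -6
(I(29, -397) + f(-1545)) + k(1480) = ((-1343 - 1*29) - 1545) - 6 = ((-1343 - 29) - 1545) - 6 = (-1372 - 1545) - 6 = -2917 - 6 = -2923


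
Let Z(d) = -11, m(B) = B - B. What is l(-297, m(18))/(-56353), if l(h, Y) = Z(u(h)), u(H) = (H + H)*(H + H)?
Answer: 1/5123 ≈ 0.00019520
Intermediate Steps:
u(H) = 4*H² (u(H) = (2*H)*(2*H) = 4*H²)
m(B) = 0
l(h, Y) = -11
l(-297, m(18))/(-56353) = -11/(-56353) = -11*(-1/56353) = 1/5123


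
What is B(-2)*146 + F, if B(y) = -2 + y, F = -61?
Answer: -645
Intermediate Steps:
B(-2)*146 + F = (-2 - 2)*146 - 61 = -4*146 - 61 = -584 - 61 = -645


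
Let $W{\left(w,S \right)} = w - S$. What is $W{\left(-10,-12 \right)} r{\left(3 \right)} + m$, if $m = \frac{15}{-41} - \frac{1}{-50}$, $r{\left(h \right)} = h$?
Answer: $\frac{11591}{2050} \approx 5.6541$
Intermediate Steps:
$m = - \frac{709}{2050}$ ($m = 15 \left(- \frac{1}{41}\right) - - \frac{1}{50} = - \frac{15}{41} + \frac{1}{50} = - \frac{709}{2050} \approx -0.34585$)
$W{\left(-10,-12 \right)} r{\left(3 \right)} + m = \left(-10 - -12\right) 3 - \frac{709}{2050} = \left(-10 + 12\right) 3 - \frac{709}{2050} = 2 \cdot 3 - \frac{709}{2050} = 6 - \frac{709}{2050} = \frac{11591}{2050}$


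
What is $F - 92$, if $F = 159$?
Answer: $67$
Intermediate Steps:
$F - 92 = 159 - 92 = 67$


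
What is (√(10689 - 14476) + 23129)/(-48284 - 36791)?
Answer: -23129/85075 - I*√3787/85075 ≈ -0.27187 - 0.00072335*I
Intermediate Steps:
(√(10689 - 14476) + 23129)/(-48284 - 36791) = (√(-3787) + 23129)/(-85075) = (I*√3787 + 23129)*(-1/85075) = (23129 + I*√3787)*(-1/85075) = -23129/85075 - I*√3787/85075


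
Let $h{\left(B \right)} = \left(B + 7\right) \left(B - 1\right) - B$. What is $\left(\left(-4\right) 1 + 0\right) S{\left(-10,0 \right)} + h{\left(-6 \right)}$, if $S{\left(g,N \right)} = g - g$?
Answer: $-1$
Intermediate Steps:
$S{\left(g,N \right)} = 0$
$h{\left(B \right)} = - B + \left(-1 + B\right) \left(7 + B\right)$ ($h{\left(B \right)} = \left(7 + B\right) \left(-1 + B\right) - B = \left(-1 + B\right) \left(7 + B\right) - B = - B + \left(-1 + B\right) \left(7 + B\right)$)
$\left(\left(-4\right) 1 + 0\right) S{\left(-10,0 \right)} + h{\left(-6 \right)} = \left(\left(-4\right) 1 + 0\right) 0 + \left(-7 + \left(-6\right)^{2} + 5 \left(-6\right)\right) = \left(-4 + 0\right) 0 - 1 = \left(-4\right) 0 - 1 = 0 - 1 = -1$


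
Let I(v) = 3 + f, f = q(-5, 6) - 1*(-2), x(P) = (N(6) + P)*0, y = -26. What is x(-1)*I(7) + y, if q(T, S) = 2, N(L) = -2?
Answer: -26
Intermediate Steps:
x(P) = 0 (x(P) = (-2 + P)*0 = 0)
f = 4 (f = 2 - 1*(-2) = 2 + 2 = 4)
I(v) = 7 (I(v) = 3 + 4 = 7)
x(-1)*I(7) + y = 0*7 - 26 = 0 - 26 = -26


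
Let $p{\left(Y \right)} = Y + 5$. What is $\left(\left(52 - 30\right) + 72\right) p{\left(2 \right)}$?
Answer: $658$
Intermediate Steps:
$p{\left(Y \right)} = 5 + Y$
$\left(\left(52 - 30\right) + 72\right) p{\left(2 \right)} = \left(\left(52 - 30\right) + 72\right) \left(5 + 2\right) = \left(22 + 72\right) 7 = 94 \cdot 7 = 658$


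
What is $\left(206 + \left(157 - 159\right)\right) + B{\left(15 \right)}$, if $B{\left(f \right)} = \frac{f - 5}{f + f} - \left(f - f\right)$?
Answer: $\frac{613}{3} \approx 204.33$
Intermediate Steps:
$B{\left(f \right)} = \frac{-5 + f}{2 f}$ ($B{\left(f \right)} = \frac{-5 + f}{2 f} - 0 = \left(-5 + f\right) \frac{1}{2 f} + 0 = \frac{-5 + f}{2 f} + 0 = \frac{-5 + f}{2 f}$)
$\left(206 + \left(157 - 159\right)\right) + B{\left(15 \right)} = \left(206 + \left(157 - 159\right)\right) + \frac{-5 + 15}{2 \cdot 15} = \left(206 - 2\right) + \frac{1}{2} \cdot \frac{1}{15} \cdot 10 = 204 + \frac{1}{3} = \frac{613}{3}$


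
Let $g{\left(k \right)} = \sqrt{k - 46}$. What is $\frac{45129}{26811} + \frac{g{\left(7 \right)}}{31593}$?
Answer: $\frac{15043}{8937} + \frac{i \sqrt{39}}{31593} \approx 1.6832 + 0.00019767 i$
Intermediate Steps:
$g{\left(k \right)} = \sqrt{-46 + k}$
$\frac{45129}{26811} + \frac{g{\left(7 \right)}}{31593} = \frac{45129}{26811} + \frac{\sqrt{-46 + 7}}{31593} = 45129 \cdot \frac{1}{26811} + \sqrt{-39} \cdot \frac{1}{31593} = \frac{15043}{8937} + i \sqrt{39} \cdot \frac{1}{31593} = \frac{15043}{8937} + \frac{i \sqrt{39}}{31593}$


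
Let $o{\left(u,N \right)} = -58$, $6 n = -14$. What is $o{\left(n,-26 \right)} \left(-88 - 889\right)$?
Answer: $56666$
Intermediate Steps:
$n = - \frac{7}{3}$ ($n = \frac{1}{6} \left(-14\right) = - \frac{7}{3} \approx -2.3333$)
$o{\left(n,-26 \right)} \left(-88 - 889\right) = - 58 \left(-88 - 889\right) = \left(-58\right) \left(-977\right) = 56666$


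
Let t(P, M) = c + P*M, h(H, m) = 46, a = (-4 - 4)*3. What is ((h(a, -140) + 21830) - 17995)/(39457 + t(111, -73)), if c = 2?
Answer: 3881/31356 ≈ 0.12377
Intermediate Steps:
a = -24 (a = -8*3 = -24)
t(P, M) = 2 + M*P (t(P, M) = 2 + P*M = 2 + M*P)
((h(a, -140) + 21830) - 17995)/(39457 + t(111, -73)) = ((46 + 21830) - 17995)/(39457 + (2 - 73*111)) = (21876 - 17995)/(39457 + (2 - 8103)) = 3881/(39457 - 8101) = 3881/31356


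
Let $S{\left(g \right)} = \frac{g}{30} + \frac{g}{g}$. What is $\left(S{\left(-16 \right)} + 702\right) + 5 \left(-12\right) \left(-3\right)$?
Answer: $\frac{13237}{15} \approx 882.47$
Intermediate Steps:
$S{\left(g \right)} = 1 + \frac{g}{30}$ ($S{\left(g \right)} = g \frac{1}{30} + 1 = \frac{g}{30} + 1 = 1 + \frac{g}{30}$)
$\left(S{\left(-16 \right)} + 702\right) + 5 \left(-12\right) \left(-3\right) = \left(\left(1 + \frac{1}{30} \left(-16\right)\right) + 702\right) + 5 \left(-12\right) \left(-3\right) = \left(\left(1 - \frac{8}{15}\right) + 702\right) - -180 = \left(\frac{7}{15} + 702\right) + 180 = \frac{10537}{15} + 180 = \frac{13237}{15}$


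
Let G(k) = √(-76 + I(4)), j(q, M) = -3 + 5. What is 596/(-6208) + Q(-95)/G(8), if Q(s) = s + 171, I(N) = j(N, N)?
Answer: -149/1552 - 38*I*√74/37 ≈ -0.096005 - 8.8348*I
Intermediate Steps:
j(q, M) = 2
I(N) = 2
Q(s) = 171 + s
G(k) = I*√74 (G(k) = √(-76 + 2) = √(-74) = I*√74)
596/(-6208) + Q(-95)/G(8) = 596/(-6208) + (171 - 95)/((I*√74)) = 596*(-1/6208) + 76*(-I*√74/74) = -149/1552 - 38*I*√74/37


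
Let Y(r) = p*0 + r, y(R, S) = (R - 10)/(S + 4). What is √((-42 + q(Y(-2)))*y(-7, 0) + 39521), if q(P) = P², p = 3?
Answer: √158730/2 ≈ 199.20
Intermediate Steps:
y(R, S) = (-10 + R)/(4 + S)
Y(r) = r (Y(r) = 3*0 + r = 0 + r = r)
√((-42 + q(Y(-2)))*y(-7, 0) + 39521) = √((-42 + (-2)²)*((-10 - 7)/(4 + 0)) + 39521) = √((-42 + 4)*(-17/4) + 39521) = √(-19*(-17)/2 + 39521) = √(-38*(-17/4) + 39521) = √(323/2 + 39521) = √(79365/2) = √158730/2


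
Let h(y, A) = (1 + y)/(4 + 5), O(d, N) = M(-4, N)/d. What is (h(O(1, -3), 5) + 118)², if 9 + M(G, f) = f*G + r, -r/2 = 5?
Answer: 123904/9 ≈ 13767.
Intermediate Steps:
r = -10 (r = -2*5 = -10)
M(G, f) = -19 + G*f (M(G, f) = -9 + (f*G - 10) = -9 + (G*f - 10) = -9 + (-10 + G*f) = -19 + G*f)
O(d, N) = (-19 - 4*N)/d
h(y, A) = ⅑ + y/9 (h(y, A) = (1 + y)/9 = (1 + y)*(⅑) = ⅑ + y/9)
(h(O(1, -3), 5) + 118)² = ((⅑ + ((-19 - 4*(-3))/1)/9) + 118)² = ((⅑ + (1*(-19 + 12))/9) + 118)² = ((⅑ + (1*(-7))/9) + 118)² = ((⅑ + (⅑)*(-7)) + 118)² = ((⅑ - 7/9) + 118)² = (-⅔ + 118)² = (352/3)² = 123904/9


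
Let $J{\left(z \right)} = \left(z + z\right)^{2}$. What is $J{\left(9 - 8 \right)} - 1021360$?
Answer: $-1021356$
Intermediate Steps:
$J{\left(z \right)} = 4 z^{2}$ ($J{\left(z \right)} = \left(2 z\right)^{2} = 4 z^{2}$)
$J{\left(9 - 8 \right)} - 1021360 = 4 \left(9 - 8\right)^{2} - 1021360 = 4 \cdot 1^{2} - 1021360 = 4 \cdot 1 - 1021360 = 4 - 1021360 = -1021356$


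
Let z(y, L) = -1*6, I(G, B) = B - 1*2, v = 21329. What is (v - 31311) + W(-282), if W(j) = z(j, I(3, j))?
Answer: -9988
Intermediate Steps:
I(G, B) = -2 + B (I(G, B) = B - 2 = -2 + B)
z(y, L) = -6
W(j) = -6
(v - 31311) + W(-282) = (21329 - 31311) - 6 = -9982 - 6 = -9988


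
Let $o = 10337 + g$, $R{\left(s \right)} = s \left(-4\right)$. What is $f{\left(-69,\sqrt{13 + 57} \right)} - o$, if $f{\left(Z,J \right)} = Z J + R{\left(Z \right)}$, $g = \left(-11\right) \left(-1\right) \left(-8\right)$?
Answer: $-9973 - 69 \sqrt{70} \approx -10550.0$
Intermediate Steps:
$g = -88$ ($g = 11 \left(-8\right) = -88$)
$R{\left(s \right)} = - 4 s$
$o = 10249$ ($o = 10337 - 88 = 10249$)
$f{\left(Z,J \right)} = - 4 Z + J Z$ ($f{\left(Z,J \right)} = Z J - 4 Z = J Z - 4 Z = - 4 Z + J Z$)
$f{\left(-69,\sqrt{13 + 57} \right)} - o = - 69 \left(-4 + \sqrt{13 + 57}\right) - 10249 = - 69 \left(-4 + \sqrt{70}\right) - 10249 = \left(276 - 69 \sqrt{70}\right) - 10249 = -9973 - 69 \sqrt{70}$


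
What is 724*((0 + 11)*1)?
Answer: 7964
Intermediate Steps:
724*((0 + 11)*1) = 724*(11*1) = 724*11 = 7964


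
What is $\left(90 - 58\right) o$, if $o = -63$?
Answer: $-2016$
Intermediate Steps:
$\left(90 - 58\right) o = \left(90 - 58\right) \left(-63\right) = 32 \left(-63\right) = -2016$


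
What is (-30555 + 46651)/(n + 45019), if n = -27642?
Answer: 16096/17377 ≈ 0.92628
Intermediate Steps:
(-30555 + 46651)/(n + 45019) = (-30555 + 46651)/(-27642 + 45019) = 16096/17377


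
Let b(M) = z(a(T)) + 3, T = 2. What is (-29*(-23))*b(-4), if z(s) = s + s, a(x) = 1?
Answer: 3335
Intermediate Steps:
z(s) = 2*s
b(M) = 5 (b(M) = 2*1 + 3 = 2 + 3 = 5)
(-29*(-23))*b(-4) = -29*(-23)*5 = 667*5 = 3335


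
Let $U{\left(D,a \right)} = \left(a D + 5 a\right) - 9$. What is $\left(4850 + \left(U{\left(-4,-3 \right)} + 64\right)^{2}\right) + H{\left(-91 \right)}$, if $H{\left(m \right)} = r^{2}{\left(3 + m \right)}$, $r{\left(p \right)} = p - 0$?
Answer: $15298$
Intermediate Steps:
$U{\left(D,a \right)} = -9 + 5 a + D a$ ($U{\left(D,a \right)} = \left(D a + 5 a\right) - 9 = \left(5 a + D a\right) - 9 = -9 + 5 a + D a$)
$r{\left(p \right)} = p$ ($r{\left(p \right)} = p + 0 = p$)
$H{\left(m \right)} = \left(3 + m\right)^{2}$
$\left(4850 + \left(U{\left(-4,-3 \right)} + 64\right)^{2}\right) + H{\left(-91 \right)} = \left(4850 + \left(\left(-9 + 5 \left(-3\right) - -12\right) + 64\right)^{2}\right) + \left(3 - 91\right)^{2} = \left(4850 + \left(\left(-9 - 15 + 12\right) + 64\right)^{2}\right) + \left(-88\right)^{2} = \left(4850 + \left(-12 + 64\right)^{2}\right) + 7744 = \left(4850 + 52^{2}\right) + 7744 = \left(4850 + 2704\right) + 7744 = 7554 + 7744 = 15298$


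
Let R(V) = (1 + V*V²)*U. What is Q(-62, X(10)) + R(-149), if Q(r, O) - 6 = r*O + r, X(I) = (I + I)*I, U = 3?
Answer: -9936300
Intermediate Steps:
X(I) = 2*I² (X(I) = (2*I)*I = 2*I²)
Q(r, O) = 6 + r + O*r (Q(r, O) = 6 + (r*O + r) = 6 + (O*r + r) = 6 + (r + O*r) = 6 + r + O*r)
R(V) = 3 + 3*V³ (R(V) = (1 + V*V²)*3 = (1 + V³)*3 = 3 + 3*V³)
Q(-62, X(10)) + R(-149) = (6 - 62 + (2*10²)*(-62)) + (3 + 3*(-149)³) = (6 - 62 + (2*100)*(-62)) + (3 + 3*(-3307949)) = (6 - 62 + 200*(-62)) + (3 - 9923847) = (6 - 62 - 12400) - 9923844 = -12456 - 9923844 = -9936300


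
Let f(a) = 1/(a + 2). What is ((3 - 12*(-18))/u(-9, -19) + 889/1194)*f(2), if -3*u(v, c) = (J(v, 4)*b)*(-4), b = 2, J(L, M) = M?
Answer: 406453/76416 ≈ 5.3190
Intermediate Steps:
f(a) = 1/(2 + a)
u(v, c) = 32/3 (u(v, c) = -4*2*(-4)/3 = -8*(-4)/3 = -⅓*(-32) = 32/3)
((3 - 12*(-18))/u(-9, -19) + 889/1194)*f(2) = ((3 - 12*(-18))/(32/3) + 889/1194)/(2 + 2) = ((3 + 216)*(3/32) + 889*(1/1194))/4 = (219*(3/32) + 889/1194)*(¼) = (657/32 + 889/1194)*(¼) = (406453/19104)*(¼) = 406453/76416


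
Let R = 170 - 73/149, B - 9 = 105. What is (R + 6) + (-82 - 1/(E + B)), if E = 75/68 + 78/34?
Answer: 111217007/1189467 ≈ 93.502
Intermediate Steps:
B = 114 (B = 9 + 105 = 114)
E = 231/68 (E = 75*(1/68) + 78*(1/34) = 75/68 + 39/17 = 231/68 ≈ 3.3971)
R = 25257/149 (R = 170 - 73/149 = 25257/149 ≈ 169.51)
(R + 6) + (-82 - 1/(E + B)) = (25257/149 + 6) + (-82 - 1/(231/68 + 114)) = 26151/149 + (-82 - 1/7983/68) = 26151/149 + (-82 - 1*68/7983) = 26151/149 + (-82 - 68/7983) = 26151/149 - 654674/7983 = 111217007/1189467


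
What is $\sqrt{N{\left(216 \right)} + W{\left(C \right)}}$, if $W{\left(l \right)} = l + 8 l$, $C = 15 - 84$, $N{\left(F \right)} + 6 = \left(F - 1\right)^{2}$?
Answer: $\sqrt{45598} \approx 213.54$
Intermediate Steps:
$N{\left(F \right)} = -6 + \left(-1 + F\right)^{2}$ ($N{\left(F \right)} = -6 + \left(F - 1\right)^{2} = -6 + \left(-1 + F\right)^{2}$)
$C = -69$ ($C = 15 - 84 = -69$)
$W{\left(l \right)} = 9 l$
$\sqrt{N{\left(216 \right)} + W{\left(C \right)}} = \sqrt{\left(-6 + \left(-1 + 216\right)^{2}\right) + 9 \left(-69\right)} = \sqrt{\left(-6 + 215^{2}\right) - 621} = \sqrt{\left(-6 + 46225\right) - 621} = \sqrt{46219 - 621} = \sqrt{45598}$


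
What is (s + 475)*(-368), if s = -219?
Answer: -94208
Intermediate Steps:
(s + 475)*(-368) = (-219 + 475)*(-368) = 256*(-368) = -94208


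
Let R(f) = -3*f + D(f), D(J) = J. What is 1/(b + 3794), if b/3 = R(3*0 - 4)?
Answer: 1/3818 ≈ 0.00026192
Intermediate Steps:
R(f) = -2*f (R(f) = -3*f + f = -2*f)
b = 24 (b = 3*(-2*(3*0 - 4)) = 3*(-2*(0 - 4)) = 3*(-2*(-4)) = 3*8 = 24)
1/(b + 3794) = 1/(24 + 3794) = 1/3818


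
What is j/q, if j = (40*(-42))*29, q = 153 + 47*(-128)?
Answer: 48720/5863 ≈ 8.3097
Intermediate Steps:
q = -5863 (q = 153 - 6016 = -5863)
j = -48720 (j = -1680*29 = -48720)
j/q = -48720/(-5863) = -48720*(-1/5863) = 48720/5863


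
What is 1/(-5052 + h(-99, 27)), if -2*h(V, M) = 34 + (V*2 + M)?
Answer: -2/9967 ≈ -0.00020066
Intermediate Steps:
h(V, M) = -17 - V - M/2 (h(V, M) = -(34 + (V*2 + M))/2 = -(34 + (2*V + M))/2 = -(34 + (M + 2*V))/2 = -(34 + M + 2*V)/2 = -17 - V - M/2)
1/(-5052 + h(-99, 27)) = 1/(-5052 + (-17 - 1*(-99) - 1/2*27)) = 1/(-5052 + (-17 + 99 - 27/2)) = 1/(-5052 + 137/2) = 1/(-9967/2) = -2/9967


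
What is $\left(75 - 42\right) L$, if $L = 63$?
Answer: $2079$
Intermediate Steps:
$\left(75 - 42\right) L = \left(75 - 42\right) 63 = 33 \cdot 63 = 2079$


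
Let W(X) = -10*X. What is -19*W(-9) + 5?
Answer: -1705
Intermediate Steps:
-19*W(-9) + 5 = -(-190)*(-9) + 5 = -19*90 + 5 = -1710 + 5 = -1705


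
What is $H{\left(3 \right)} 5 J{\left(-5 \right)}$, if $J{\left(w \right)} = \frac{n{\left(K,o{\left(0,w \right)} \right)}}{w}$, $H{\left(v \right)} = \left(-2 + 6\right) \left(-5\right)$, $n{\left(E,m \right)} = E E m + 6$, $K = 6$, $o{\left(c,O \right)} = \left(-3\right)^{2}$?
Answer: $6600$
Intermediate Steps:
$o{\left(c,O \right)} = 9$
$n{\left(E,m \right)} = 6 + m E^{2}$ ($n{\left(E,m \right)} = E^{2} m + 6 = m E^{2} + 6 = 6 + m E^{2}$)
$H{\left(v \right)} = -20$ ($H{\left(v \right)} = 4 \left(-5\right) = -20$)
$J{\left(w \right)} = \frac{330}{w}$ ($J{\left(w \right)} = \frac{6 + 9 \cdot 6^{2}}{w} = \frac{6 + 9 \cdot 36}{w} = \frac{6 + 324}{w} = \frac{330}{w}$)
$H{\left(3 \right)} 5 J{\left(-5 \right)} = \left(-20\right) 5 \frac{330}{-5} = - 100 \cdot 330 \left(- \frac{1}{5}\right) = \left(-100\right) \left(-66\right) = 6600$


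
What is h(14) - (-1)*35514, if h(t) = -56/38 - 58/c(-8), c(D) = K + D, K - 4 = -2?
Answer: 2024765/57 ≈ 35522.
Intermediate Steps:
K = 2 (K = 4 - 2 = 2)
c(D) = 2 + D
h(t) = 467/57 (h(t) = -56/38 - 58/(2 - 8) = -56*1/38 - 58/(-6) = -28/19 - 58*(-⅙) = -28/19 + 29/3 = 467/57)
h(14) - (-1)*35514 = 467/57 - (-1)*35514 = 467/57 - 1*(-35514) = 467/57 + 35514 = 2024765/57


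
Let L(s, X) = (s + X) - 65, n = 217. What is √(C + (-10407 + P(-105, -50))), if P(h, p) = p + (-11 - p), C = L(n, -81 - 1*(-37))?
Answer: I*√10310 ≈ 101.54*I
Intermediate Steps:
L(s, X) = -65 + X + s (L(s, X) = (X + s) - 65 = -65 + X + s)
C = 108 (C = -65 + (-81 - 1*(-37)) + 217 = -65 + (-81 + 37) + 217 = -65 - 44 + 217 = 108)
P(h, p) = -11
√(C + (-10407 + P(-105, -50))) = √(108 + (-10407 - 11)) = √(108 - 10418) = √(-10310) = I*√10310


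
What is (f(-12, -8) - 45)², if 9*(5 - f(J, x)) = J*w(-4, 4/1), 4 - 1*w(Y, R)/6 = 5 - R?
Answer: 256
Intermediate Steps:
w(Y, R) = -6 + 6*R (w(Y, R) = 24 - 6*(5 - R) = 24 + (-30 + 6*R) = -6 + 6*R)
f(J, x) = 5 - 2*J (f(J, x) = 5 - J*(-6 + 6*(4/1))/9 = 5 - J*(-6 + 6*(4*1))/9 = 5 - J*(-6 + 6*4)/9 = 5 - J*(-6 + 24)/9 = 5 - J*18/9 = 5 - 2*J)
(f(-12, -8) - 45)² = ((5 - 2*(-12)) - 45)² = ((5 + 24) - 45)² = (29 - 45)² = (-16)² = 256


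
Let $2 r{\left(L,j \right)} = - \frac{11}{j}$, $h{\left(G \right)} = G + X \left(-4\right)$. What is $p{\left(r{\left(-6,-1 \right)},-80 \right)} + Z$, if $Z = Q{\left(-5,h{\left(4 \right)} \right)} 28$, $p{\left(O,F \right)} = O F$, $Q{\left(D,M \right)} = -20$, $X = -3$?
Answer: $-1000$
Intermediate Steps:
$h{\left(G \right)} = 12 + G$ ($h{\left(G \right)} = G - -12 = G + 12 = 12 + G$)
$r{\left(L,j \right)} = - \frac{11}{2 j}$ ($r{\left(L,j \right)} = \frac{\left(-11\right) \frac{1}{j}}{2} = - \frac{11}{2 j}$)
$p{\left(O,F \right)} = F O$
$Z = -560$ ($Z = \left(-20\right) 28 = -560$)
$p{\left(r{\left(-6,-1 \right)},-80 \right)} + Z = - 80 \left(- \frac{11}{2 \left(-1\right)}\right) - 560 = - 80 \left(\left(- \frac{11}{2}\right) \left(-1\right)\right) - 560 = \left(-80\right) \frac{11}{2} - 560 = -440 - 560 = -1000$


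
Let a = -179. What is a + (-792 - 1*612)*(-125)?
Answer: 175321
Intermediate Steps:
a + (-792 - 1*612)*(-125) = -179 + (-792 - 1*612)*(-125) = -179 + (-792 - 612)*(-125) = -179 - 1404*(-125) = -179 + 175500 = 175321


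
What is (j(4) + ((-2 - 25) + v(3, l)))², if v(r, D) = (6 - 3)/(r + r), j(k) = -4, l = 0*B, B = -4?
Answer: 3721/4 ≈ 930.25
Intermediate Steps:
l = 0 (l = 0*(-4) = 0)
v(r, D) = 3/(2*r) (v(r, D) = 3/((2*r)) = 3*(1/(2*r)) = 3/(2*r))
(j(4) + ((-2 - 25) + v(3, l)))² = (-4 + ((-2 - 25) + (3/2)/3))² = (-4 + (-27 + (3/2)*(⅓)))² = (-4 + (-27 + ½))² = (-4 - 53/2)² = (-61/2)² = 3721/4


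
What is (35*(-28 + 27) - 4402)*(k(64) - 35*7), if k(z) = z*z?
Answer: -17086887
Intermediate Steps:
k(z) = z**2
(35*(-28 + 27) - 4402)*(k(64) - 35*7) = (35*(-28 + 27) - 4402)*(64**2 - 35*7) = (35*(-1) - 4402)*(4096 - 245) = (-35 - 4402)*3851 = -4437*3851 = -17086887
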